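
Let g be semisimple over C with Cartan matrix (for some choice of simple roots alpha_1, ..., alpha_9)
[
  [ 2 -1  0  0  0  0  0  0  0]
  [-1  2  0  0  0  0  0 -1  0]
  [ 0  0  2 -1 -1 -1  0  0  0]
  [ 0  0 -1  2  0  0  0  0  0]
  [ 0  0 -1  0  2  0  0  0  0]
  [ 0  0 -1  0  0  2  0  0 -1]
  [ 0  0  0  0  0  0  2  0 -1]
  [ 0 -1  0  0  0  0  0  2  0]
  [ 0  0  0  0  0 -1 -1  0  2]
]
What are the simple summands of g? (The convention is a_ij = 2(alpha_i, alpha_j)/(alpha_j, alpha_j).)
The diagram associated to this matrix has two connected components: the simple roots {alpha_1, alpha_2, alpha_8} form a chain of 3 nodes with single edges (A_3), and {alpha_3, alpha_4, alpha_5, alpha_6, alpha_7, alpha_9} form a chain of 4 nodes with a fork of two nodes at one end (D_6). A semisimple Lie algebra decomposes uniquely as the direct sum of simple ideals, one per connected component of its Dynkin diagram, so g ≅ A_3 ⊕ D_6 (dimension 15 + 66 = 81).

A_3 ⊕ D_6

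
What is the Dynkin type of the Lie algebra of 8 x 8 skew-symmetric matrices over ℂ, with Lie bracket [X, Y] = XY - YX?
This is so(8) with 8 even, which has dimension 8(8-1)/2 = 28 and rank 8/2 = 4. In the classification of classical Lie algebras, the orthogonal algebra so(2n) in an even number of variables has type D_n; here n = 4, so the Dynkin diagram is a chain of 2 nodes with a fork of two nodes at one end (D_4). Hence the type is D_4.

D_4 (so(8))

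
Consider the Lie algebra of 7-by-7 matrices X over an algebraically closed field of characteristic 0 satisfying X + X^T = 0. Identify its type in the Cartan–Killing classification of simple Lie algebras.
B_3 (so(7))

This is so(7) with 7 odd, which has dimension 7(7-1)/2 = 21 and rank (7-1)/2 = 3. In the classification of classical Lie algebras, the orthogonal algebra so(2n+1) in an odd number of variables has type B_n; here n = 3, so the Dynkin diagram is a chain of 3 nodes with a double edge at one end; the terminal node there is the unique short simple root (B_3). Hence the type is B_3.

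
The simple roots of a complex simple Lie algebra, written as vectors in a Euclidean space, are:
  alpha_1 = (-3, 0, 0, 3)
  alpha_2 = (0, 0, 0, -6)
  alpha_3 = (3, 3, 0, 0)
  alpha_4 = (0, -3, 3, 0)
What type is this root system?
C_4

Compute the Cartan integers a_ij = 2(alpha_i, alpha_j)/(alpha_j, alpha_j); the resulting 4x4 Cartan matrix is
[[2, -1, -1, 0], [-2, 2, 0, 0], [-1, 0, 2, -1], [0, 0, -1, 2]].
The roots have two lengths (squared-length ratio 2:1); the short ones are alpha_{1,3,4}. The associated Dynkin diagram is a chain of 4 nodes with a double edge at one end; the terminal node there is the unique long simple root (C_4), so the type is C_4 (the algebra sp(8)).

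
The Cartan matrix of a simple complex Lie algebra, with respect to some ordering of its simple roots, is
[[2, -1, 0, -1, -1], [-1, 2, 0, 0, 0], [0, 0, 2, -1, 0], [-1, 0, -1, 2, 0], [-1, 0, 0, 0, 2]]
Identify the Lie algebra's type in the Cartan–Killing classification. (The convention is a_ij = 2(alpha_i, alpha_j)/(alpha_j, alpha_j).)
The matrix has rank 5 with 2's on the diagonal. Reading the off-diagonal entries as Dynkin edges (a single edge where a_ij = a_ji = -1; a double or triple edge where a_ij * a_ji = 2 or 3), the diagram is a chain of 3 nodes with a fork of two nodes at one end (D_5). One simple-root ordering that puts it in standard form is (alpha_3, alpha_4, alpha_1, alpha_2, alpha_5). So the algebra is type D_5, i.e. so(10).

D_5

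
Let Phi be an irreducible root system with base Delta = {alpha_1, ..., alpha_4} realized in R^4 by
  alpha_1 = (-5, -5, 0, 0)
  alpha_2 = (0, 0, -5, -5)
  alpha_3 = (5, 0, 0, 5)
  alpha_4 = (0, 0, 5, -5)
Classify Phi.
Compute the Cartan integers a_ij = 2(alpha_i, alpha_j)/(alpha_j, alpha_j); the resulting 4x4 Cartan matrix is
[[2, 0, -1, 0], [0, 2, -1, 0], [-1, -1, 2, -1], [0, 0, -1, 2]].
All simple roots have the same length, so the diagram is simply laced. The associated Dynkin diagram is a chain of 2 nodes with a fork of two nodes at one end (D_4), so the type is D_4 (the algebra so(8)).

D4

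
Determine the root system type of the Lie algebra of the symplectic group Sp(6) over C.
This is sp(6), which has dimension 6(6+1)/2 = 21 and rank 6/2 = 3. In the classification of classical Lie algebras, the symplectic algebra sp(2n) has type C_n; here n = 3, so the Dynkin diagram is a chain of 3 nodes with a double edge at one end; the terminal node there is the unique long simple root (C_3). Hence the type is C_3.

C_3 (sp(6))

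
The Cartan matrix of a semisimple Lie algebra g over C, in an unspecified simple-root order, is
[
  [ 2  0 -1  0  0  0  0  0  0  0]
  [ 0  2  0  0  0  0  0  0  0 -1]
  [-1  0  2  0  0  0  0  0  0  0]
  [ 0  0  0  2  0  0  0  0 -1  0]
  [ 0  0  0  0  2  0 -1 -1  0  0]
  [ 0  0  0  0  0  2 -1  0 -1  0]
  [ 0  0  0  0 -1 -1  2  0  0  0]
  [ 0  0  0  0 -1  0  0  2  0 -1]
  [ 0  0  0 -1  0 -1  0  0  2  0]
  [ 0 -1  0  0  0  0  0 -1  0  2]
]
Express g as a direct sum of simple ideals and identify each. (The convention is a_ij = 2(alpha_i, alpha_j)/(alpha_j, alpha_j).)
A_2 (sl(3)) + A_8 (sl(9))

The diagram associated to this matrix has two connected components: the simple roots {alpha_1, alpha_3} form a chain of 2 nodes with single edges (A_2), and {alpha_2, alpha_4, alpha_5, alpha_6, alpha_7, alpha_8, alpha_9, alpha_10} form a chain of 8 nodes with single edges (A_8). A semisimple Lie algebra decomposes uniquely as the direct sum of simple ideals, one per connected component of its Dynkin diagram, so g ≅ A_2 ⊕ A_8 (dimension 8 + 80 = 88).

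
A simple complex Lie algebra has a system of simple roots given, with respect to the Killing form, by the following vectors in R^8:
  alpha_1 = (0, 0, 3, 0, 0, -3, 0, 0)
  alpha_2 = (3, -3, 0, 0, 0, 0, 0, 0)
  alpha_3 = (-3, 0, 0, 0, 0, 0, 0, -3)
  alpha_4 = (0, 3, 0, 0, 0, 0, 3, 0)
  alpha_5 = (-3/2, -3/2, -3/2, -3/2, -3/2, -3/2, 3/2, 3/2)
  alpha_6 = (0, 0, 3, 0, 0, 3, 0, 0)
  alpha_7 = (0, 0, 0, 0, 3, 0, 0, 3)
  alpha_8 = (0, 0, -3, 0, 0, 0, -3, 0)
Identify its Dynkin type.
type E_8

Compute the Cartan integers a_ij = 2(alpha_i, alpha_j)/(alpha_j, alpha_j); the resulting 8x8 Cartan matrix is
[[2, 0, 0, 0, 0, 0, 0, -1], [0, 2, -1, -1, 0, 0, 0, 0], [0, -1, 2, 0, 0, 0, -1, 0], [0, -1, 0, 2, 0, 0, 0, -1], [0, 0, 0, 0, 2, -1, 0, 0], [0, 0, 0, 0, -1, 2, 0, -1], [0, 0, -1, 0, 0, 0, 2, 0], [-1, 0, 0, -1, 0, -1, 0, 2]].
All simple roots have the same length, so the diagram is simply laced. The associated Dynkin diagram is a chain of 7 nodes with one extra node attached to the third node from one end (E_8), so the type is E_8.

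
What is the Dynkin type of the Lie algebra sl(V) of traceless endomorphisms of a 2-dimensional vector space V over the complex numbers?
A1

This is sl(2), which has dimension 2^2 - 1 = 3 and rank 2 - 1 = 1 (a Cartan subalgebra is the diagonal traceless matrices). In the classification of classical Lie algebras, the special linear algebra sl(n+1) has type A_n; here n = 1, so the Dynkin diagram is a chain of 1 nodes with single edges (A_1). Hence the type is A_1.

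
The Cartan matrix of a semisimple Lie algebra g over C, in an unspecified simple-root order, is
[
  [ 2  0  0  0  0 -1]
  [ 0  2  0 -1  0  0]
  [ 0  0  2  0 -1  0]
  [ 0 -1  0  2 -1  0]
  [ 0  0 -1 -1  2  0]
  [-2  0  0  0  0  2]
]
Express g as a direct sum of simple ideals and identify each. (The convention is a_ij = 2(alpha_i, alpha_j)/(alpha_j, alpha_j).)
A_4 + B_2

The diagram associated to this matrix has two connected components: the simple roots {alpha_2, alpha_3, alpha_4, alpha_5} form a chain of 4 nodes with single edges (A_4), and {alpha_1, alpha_6} form a chain of 2 nodes with a double edge at one end; the terminal node there is the unique short simple root (B_2). A semisimple Lie algebra decomposes uniquely as the direct sum of simple ideals, one per connected component of its Dynkin diagram, so g ≅ A_4 ⊕ B_2 (dimension 24 + 10 = 34).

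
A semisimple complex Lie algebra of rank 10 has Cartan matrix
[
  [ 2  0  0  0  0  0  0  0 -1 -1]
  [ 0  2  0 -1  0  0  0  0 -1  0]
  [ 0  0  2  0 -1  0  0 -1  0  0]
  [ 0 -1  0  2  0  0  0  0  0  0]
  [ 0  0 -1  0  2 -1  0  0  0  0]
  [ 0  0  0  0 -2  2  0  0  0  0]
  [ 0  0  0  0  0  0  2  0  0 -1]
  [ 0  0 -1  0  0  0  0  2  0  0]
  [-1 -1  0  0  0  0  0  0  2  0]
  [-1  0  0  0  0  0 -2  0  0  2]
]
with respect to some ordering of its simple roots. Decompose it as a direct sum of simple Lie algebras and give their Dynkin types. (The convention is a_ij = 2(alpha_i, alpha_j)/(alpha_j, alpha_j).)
B6 ⊕ C4

The diagram associated to this matrix has two connected components: the simple roots {alpha_1, alpha_2, alpha_4, alpha_7, alpha_9, alpha_10} form a chain of 6 nodes with a double edge at one end; the terminal node there is the unique short simple root (B_6), and {alpha_3, alpha_5, alpha_6, alpha_8} form a chain of 4 nodes with a double edge at one end; the terminal node there is the unique long simple root (C_4). A semisimple Lie algebra decomposes uniquely as the direct sum of simple ideals, one per connected component of its Dynkin diagram, so g ≅ B_6 ⊕ C_4 (dimension 78 + 36 = 114).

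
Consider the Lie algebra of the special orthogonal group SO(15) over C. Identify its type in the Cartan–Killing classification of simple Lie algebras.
This is so(15) with 15 odd, which has dimension 15(15-1)/2 = 105 and rank (15-1)/2 = 7. In the classification of classical Lie algebras, the orthogonal algebra so(2n+1) in an odd number of variables has type B_n; here n = 7, so the Dynkin diagram is a chain of 7 nodes with a double edge at one end; the terminal node there is the unique short simple root (B_7). Hence the type is B_7.

B_7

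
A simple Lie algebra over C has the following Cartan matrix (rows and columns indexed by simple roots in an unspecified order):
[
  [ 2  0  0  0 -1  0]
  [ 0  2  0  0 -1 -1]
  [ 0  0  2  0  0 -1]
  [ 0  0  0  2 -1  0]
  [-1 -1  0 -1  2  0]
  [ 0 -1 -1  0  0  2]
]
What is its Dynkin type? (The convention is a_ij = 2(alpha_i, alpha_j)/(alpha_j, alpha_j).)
D_6 (so(12))

The matrix has rank 6 with 2's on the diagonal. Reading the off-diagonal entries as Dynkin edges (a single edge where a_ij = a_ji = -1; a double or triple edge where a_ij * a_ji = 2 or 3), the diagram is a chain of 4 nodes with a fork of two nodes at one end (D_6). One simple-root ordering that puts it in standard form is (alpha_3, alpha_6, alpha_2, alpha_5, alpha_1, alpha_4). So the algebra is type D_6, i.e. so(12).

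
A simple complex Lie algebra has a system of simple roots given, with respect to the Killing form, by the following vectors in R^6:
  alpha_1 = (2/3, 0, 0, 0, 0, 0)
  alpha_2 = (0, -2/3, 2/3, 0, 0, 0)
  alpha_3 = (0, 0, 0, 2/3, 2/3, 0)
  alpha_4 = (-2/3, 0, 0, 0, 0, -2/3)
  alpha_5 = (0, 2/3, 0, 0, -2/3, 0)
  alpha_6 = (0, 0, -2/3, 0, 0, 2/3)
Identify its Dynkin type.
Compute the Cartan integers a_ij = 2(alpha_i, alpha_j)/(alpha_j, alpha_j); the resulting 6x6 Cartan matrix is
[[2, 0, 0, -1, 0, 0], [0, 2, 0, 0, -1, -1], [0, 0, 2, 0, -1, 0], [-2, 0, 0, 2, 0, -1], [0, -1, -1, 0, 2, 0], [0, -1, 0, -1, 0, 2]].
The roots have two lengths (squared-length ratio 2:1); the short ones are alpha_{1}. The associated Dynkin diagram is a chain of 6 nodes with a double edge at one end; the terminal node there is the unique short simple root (B_6), so the type is B_6 (the algebra so(13)).

B_6 (so(13))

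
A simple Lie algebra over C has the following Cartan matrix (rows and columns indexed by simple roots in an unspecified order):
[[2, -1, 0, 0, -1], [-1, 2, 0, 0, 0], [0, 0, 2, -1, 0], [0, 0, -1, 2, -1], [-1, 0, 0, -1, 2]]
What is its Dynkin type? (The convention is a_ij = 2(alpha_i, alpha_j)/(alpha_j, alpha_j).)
The matrix has rank 5 with 2's on the diagonal. Reading the off-diagonal entries as Dynkin edges (a single edge where a_ij = a_ji = -1; a double or triple edge where a_ij * a_ji = 2 or 3), the diagram is a chain of 5 nodes with single edges (A_5). One simple-root ordering that puts it in standard form is (alpha_2, alpha_1, alpha_5, alpha_4, alpha_3). So the algebra is type A_5, i.e. sl(6).

type A_5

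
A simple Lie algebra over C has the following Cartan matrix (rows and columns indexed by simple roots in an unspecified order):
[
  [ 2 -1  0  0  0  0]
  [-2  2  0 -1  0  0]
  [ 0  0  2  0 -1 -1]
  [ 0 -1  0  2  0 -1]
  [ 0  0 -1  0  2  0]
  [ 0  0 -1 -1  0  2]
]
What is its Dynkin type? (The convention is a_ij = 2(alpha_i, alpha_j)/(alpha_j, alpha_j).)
B_6 (so(13))

The matrix has rank 6 with 2's on the diagonal. Reading the off-diagonal entries as Dynkin edges (a single edge where a_ij = a_ji = -1; a double or triple edge where a_ij * a_ji = 2 or 3), the diagram is a chain of 6 nodes with a double edge at one end; the terminal node there is the unique short simple root (B_6). One simple-root ordering that puts it in standard form is (alpha_5, alpha_3, alpha_6, alpha_4, alpha_2, alpha_1). So the algebra is type B_6, i.e. so(13).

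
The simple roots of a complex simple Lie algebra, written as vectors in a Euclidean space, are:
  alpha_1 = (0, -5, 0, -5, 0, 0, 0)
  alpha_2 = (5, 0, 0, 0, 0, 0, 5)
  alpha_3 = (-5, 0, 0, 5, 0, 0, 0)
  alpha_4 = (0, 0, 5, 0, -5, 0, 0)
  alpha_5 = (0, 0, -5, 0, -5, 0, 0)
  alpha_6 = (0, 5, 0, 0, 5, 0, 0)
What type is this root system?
D6

Compute the Cartan integers a_ij = 2(alpha_i, alpha_j)/(alpha_j, alpha_j); the resulting 6x6 Cartan matrix is
[[2, 0, -1, 0, 0, -1], [0, 2, -1, 0, 0, 0], [-1, -1, 2, 0, 0, 0], [0, 0, 0, 2, 0, -1], [0, 0, 0, 0, 2, -1], [-1, 0, 0, -1, -1, 2]].
All simple roots have the same length, so the diagram is simply laced. The associated Dynkin diagram is a chain of 4 nodes with a fork of two nodes at one end (D_6), so the type is D_6 (the algebra so(12)).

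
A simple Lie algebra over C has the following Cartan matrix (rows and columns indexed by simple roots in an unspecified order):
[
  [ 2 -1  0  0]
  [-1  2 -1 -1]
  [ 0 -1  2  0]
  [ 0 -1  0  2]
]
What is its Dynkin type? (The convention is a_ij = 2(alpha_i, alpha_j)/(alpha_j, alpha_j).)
The matrix has rank 4 with 2's on the diagonal. Reading the off-diagonal entries as Dynkin edges (a single edge where a_ij = a_ji = -1; a double or triple edge where a_ij * a_ji = 2 or 3), the diagram is a chain of 2 nodes with a fork of two nodes at one end (D_4). One simple-root ordering that puts it in standard form is (alpha_4, alpha_2, alpha_3, alpha_1). So the algebra is type D_4, i.e. so(8).

D4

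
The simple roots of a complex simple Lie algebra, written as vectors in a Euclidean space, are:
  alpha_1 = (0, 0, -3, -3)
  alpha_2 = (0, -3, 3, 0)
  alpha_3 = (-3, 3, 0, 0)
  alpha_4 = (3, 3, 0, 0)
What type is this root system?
Compute the Cartan integers a_ij = 2(alpha_i, alpha_j)/(alpha_j, alpha_j); the resulting 4x4 Cartan matrix is
[[2, -1, 0, 0], [-1, 2, -1, -1], [0, -1, 2, 0], [0, -1, 0, 2]].
All simple roots have the same length, so the diagram is simply laced. The associated Dynkin diagram is a chain of 2 nodes with a fork of two nodes at one end (D_4), so the type is D_4 (the algebra so(8)).

D4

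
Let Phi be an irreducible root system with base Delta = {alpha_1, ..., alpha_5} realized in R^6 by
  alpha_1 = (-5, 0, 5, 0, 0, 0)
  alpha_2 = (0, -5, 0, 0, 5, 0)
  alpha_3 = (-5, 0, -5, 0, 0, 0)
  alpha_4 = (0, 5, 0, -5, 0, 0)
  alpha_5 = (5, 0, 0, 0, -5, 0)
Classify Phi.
D_5

Compute the Cartan integers a_ij = 2(alpha_i, alpha_j)/(alpha_j, alpha_j); the resulting 5x5 Cartan matrix is
[[2, 0, 0, 0, -1], [0, 2, 0, -1, -1], [0, 0, 2, 0, -1], [0, -1, 0, 2, 0], [-1, -1, -1, 0, 2]].
All simple roots have the same length, so the diagram is simply laced. The associated Dynkin diagram is a chain of 3 nodes with a fork of two nodes at one end (D_5), so the type is D_5 (the algebra so(10)).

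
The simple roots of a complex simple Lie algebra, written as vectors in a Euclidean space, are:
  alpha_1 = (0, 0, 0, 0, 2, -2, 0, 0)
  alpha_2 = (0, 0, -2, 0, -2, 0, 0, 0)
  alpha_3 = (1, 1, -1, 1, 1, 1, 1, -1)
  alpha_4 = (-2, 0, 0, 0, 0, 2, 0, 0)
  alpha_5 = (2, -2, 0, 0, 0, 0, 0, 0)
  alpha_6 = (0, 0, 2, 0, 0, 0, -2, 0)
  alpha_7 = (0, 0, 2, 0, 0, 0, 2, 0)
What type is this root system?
type E_7

Compute the Cartan integers a_ij = 2(alpha_i, alpha_j)/(alpha_j, alpha_j); the resulting 7x7 Cartan matrix is
[[2, -1, 0, -1, 0, 0, 0], [-1, 2, 0, 0, 0, -1, -1], [0, 0, 2, 0, 0, -1, 0], [-1, 0, 0, 2, -1, 0, 0], [0, 0, 0, -1, 2, 0, 0], [0, -1, -1, 0, 0, 2, 0], [0, -1, 0, 0, 0, 0, 2]].
All simple roots have the same length, so the diagram is simply laced. The associated Dynkin diagram is a chain of 6 nodes with one extra node attached to the third node from one end (E_7), so the type is E_7.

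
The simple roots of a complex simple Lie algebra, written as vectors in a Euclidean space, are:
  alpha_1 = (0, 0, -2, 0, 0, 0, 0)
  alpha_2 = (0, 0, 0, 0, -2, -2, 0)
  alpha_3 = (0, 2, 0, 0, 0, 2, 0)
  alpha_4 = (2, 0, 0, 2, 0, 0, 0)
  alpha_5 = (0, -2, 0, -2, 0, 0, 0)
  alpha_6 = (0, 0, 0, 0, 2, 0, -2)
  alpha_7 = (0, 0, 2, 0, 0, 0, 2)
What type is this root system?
Compute the Cartan integers a_ij = 2(alpha_i, alpha_j)/(alpha_j, alpha_j); the resulting 7x7 Cartan matrix is
[[2, 0, 0, 0, 0, 0, -1], [0, 2, -1, 0, 0, -1, 0], [0, -1, 2, 0, -1, 0, 0], [0, 0, 0, 2, -1, 0, 0], [0, 0, -1, -1, 2, 0, 0], [0, -1, 0, 0, 0, 2, -1], [-2, 0, 0, 0, 0, -1, 2]].
The roots have two lengths (squared-length ratio 2:1); the short ones are alpha_{1}. The associated Dynkin diagram is a chain of 7 nodes with a double edge at one end; the terminal node there is the unique short simple root (B_7), so the type is B_7 (the algebra so(15)).

B_7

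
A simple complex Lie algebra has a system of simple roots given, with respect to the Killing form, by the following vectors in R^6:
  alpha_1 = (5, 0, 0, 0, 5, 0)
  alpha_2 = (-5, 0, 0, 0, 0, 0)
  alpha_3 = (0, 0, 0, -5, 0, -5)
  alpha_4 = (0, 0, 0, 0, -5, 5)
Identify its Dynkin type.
B4

Compute the Cartan integers a_ij = 2(alpha_i, alpha_j)/(alpha_j, alpha_j); the resulting 4x4 Cartan matrix is
[[2, -2, 0, -1], [-1, 2, 0, 0], [0, 0, 2, -1], [-1, 0, -1, 2]].
The roots have two lengths (squared-length ratio 2:1); the short ones are alpha_{2}. The associated Dynkin diagram is a chain of 4 nodes with a double edge at one end; the terminal node there is the unique short simple root (B_4), so the type is B_4 (the algebra so(9)).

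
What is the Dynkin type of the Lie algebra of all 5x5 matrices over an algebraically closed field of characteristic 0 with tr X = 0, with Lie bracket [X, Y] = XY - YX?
This is sl(5), which has dimension 5^2 - 1 = 24 and rank 5 - 1 = 4 (a Cartan subalgebra is the diagonal traceless matrices). In the classification of classical Lie algebras, the special linear algebra sl(n+1) has type A_n; here n = 4, so the Dynkin diagram is a chain of 4 nodes with single edges (A_4). Hence the type is A_4.

type A_4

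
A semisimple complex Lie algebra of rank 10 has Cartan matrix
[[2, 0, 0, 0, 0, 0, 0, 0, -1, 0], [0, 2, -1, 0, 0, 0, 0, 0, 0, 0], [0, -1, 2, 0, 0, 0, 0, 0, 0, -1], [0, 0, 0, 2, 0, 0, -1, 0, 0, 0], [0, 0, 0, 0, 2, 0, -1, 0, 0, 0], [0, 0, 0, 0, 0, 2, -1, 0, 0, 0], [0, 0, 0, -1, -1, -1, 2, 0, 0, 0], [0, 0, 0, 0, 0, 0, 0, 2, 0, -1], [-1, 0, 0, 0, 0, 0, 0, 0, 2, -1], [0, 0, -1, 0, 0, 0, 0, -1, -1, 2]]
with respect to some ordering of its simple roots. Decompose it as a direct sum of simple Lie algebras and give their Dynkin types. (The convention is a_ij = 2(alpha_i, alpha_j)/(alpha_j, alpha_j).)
D_4 (so(8)) ⊕ E_6

The diagram associated to this matrix has two connected components: the simple roots {alpha_4, alpha_5, alpha_6, alpha_7} form a chain of 2 nodes with a fork of two nodes at one end (D_4), and {alpha_1, alpha_2, alpha_3, alpha_8, alpha_9, alpha_10} form a chain of 5 nodes with one extra node attached to the third node from one end (E_6). A semisimple Lie algebra decomposes uniquely as the direct sum of simple ideals, one per connected component of its Dynkin diagram, so g ≅ D_4 ⊕ E_6 (dimension 28 + 78 = 106).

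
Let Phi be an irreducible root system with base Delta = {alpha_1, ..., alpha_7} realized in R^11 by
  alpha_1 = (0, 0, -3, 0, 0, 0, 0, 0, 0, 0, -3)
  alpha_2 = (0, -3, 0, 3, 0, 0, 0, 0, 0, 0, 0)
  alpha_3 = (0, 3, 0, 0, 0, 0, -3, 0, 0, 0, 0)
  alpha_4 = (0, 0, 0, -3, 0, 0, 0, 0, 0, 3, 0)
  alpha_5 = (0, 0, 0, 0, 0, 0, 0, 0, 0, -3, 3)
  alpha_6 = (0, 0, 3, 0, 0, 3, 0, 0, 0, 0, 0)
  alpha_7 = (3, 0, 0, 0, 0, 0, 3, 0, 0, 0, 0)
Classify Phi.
type A_7

Compute the Cartan integers a_ij = 2(alpha_i, alpha_j)/(alpha_j, alpha_j); the resulting 7x7 Cartan matrix is
[[2, 0, 0, 0, -1, -1, 0], [0, 2, -1, -1, 0, 0, 0], [0, -1, 2, 0, 0, 0, -1], [0, -1, 0, 2, -1, 0, 0], [-1, 0, 0, -1, 2, 0, 0], [-1, 0, 0, 0, 0, 2, 0], [0, 0, -1, 0, 0, 0, 2]].
All simple roots have the same length, so the diagram is simply laced. The associated Dynkin diagram is a chain of 7 nodes with single edges (A_7), so the type is A_7 (the algebra sl(8)).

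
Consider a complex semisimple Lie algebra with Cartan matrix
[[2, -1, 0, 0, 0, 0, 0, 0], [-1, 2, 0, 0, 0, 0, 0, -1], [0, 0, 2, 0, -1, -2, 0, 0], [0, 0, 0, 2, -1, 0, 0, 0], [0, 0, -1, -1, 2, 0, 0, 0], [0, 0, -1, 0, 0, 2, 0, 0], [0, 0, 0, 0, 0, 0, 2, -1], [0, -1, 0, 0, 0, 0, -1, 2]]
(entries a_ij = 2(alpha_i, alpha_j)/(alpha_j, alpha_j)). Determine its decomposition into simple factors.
A_4 (sl(5)) ⊕ B_4 (so(9))

The diagram associated to this matrix has two connected components: the simple roots {alpha_1, alpha_2, alpha_7, alpha_8} form a chain of 4 nodes with single edges (A_4), and {alpha_3, alpha_4, alpha_5, alpha_6} form a chain of 4 nodes with a double edge at one end; the terminal node there is the unique short simple root (B_4). A semisimple Lie algebra decomposes uniquely as the direct sum of simple ideals, one per connected component of its Dynkin diagram, so g ≅ A_4 ⊕ B_4 (dimension 24 + 36 = 60).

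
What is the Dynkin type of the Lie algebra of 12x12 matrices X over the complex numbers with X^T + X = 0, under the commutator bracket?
This is so(12) with 12 even, which has dimension 12(12-1)/2 = 66 and rank 12/2 = 6. In the classification of classical Lie algebras, the orthogonal algebra so(2n) in an even number of variables has type D_n; here n = 6, so the Dynkin diagram is a chain of 4 nodes with a fork of two nodes at one end (D_6). Hence the type is D_6.

D6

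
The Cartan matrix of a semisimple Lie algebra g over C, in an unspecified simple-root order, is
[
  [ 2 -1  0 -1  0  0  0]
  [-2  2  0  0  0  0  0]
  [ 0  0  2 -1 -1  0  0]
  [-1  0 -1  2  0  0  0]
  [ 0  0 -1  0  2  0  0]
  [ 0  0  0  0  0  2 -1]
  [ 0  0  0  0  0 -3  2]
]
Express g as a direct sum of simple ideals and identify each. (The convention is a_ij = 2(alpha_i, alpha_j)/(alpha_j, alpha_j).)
C_5 (sp(10)) + G_2

The diagram associated to this matrix has two connected components: the simple roots {alpha_1, alpha_2, alpha_3, alpha_4, alpha_5} form a chain of 5 nodes with a double edge at one end; the terminal node there is the unique long simple root (C_5), and {alpha_6, alpha_7} form two nodes joined by a triple edge (G_2). A semisimple Lie algebra decomposes uniquely as the direct sum of simple ideals, one per connected component of its Dynkin diagram, so g ≅ C_5 ⊕ G_2 (dimension 55 + 14 = 69).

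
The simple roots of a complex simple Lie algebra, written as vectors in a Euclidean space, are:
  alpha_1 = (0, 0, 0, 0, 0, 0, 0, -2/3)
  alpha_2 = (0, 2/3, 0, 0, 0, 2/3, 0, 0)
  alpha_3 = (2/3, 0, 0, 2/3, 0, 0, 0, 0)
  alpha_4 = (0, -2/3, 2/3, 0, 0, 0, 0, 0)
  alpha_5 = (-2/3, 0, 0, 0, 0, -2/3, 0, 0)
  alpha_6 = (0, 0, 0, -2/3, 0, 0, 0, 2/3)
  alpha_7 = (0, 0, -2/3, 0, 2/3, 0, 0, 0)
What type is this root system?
Compute the Cartan integers a_ij = 2(alpha_i, alpha_j)/(alpha_j, alpha_j); the resulting 7x7 Cartan matrix is
[[2, 0, 0, 0, 0, -1, 0], [0, 2, 0, -1, -1, 0, 0], [0, 0, 2, 0, -1, -1, 0], [0, -1, 0, 2, 0, 0, -1], [0, -1, -1, 0, 2, 0, 0], [-2, 0, -1, 0, 0, 2, 0], [0, 0, 0, -1, 0, 0, 2]].
The roots have two lengths (squared-length ratio 2:1); the short ones are alpha_{1}. The associated Dynkin diagram is a chain of 7 nodes with a double edge at one end; the terminal node there is the unique short simple root (B_7), so the type is B_7 (the algebra so(15)).

type B_7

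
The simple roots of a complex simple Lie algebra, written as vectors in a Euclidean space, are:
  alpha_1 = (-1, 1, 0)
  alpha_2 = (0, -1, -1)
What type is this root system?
Compute the Cartan integers a_ij = 2(alpha_i, alpha_j)/(alpha_j, alpha_j); the resulting 2x2 Cartan matrix is
[[2, -1], [-1, 2]].
All simple roots have the same length, so the diagram is simply laced. The associated Dynkin diagram is a chain of 2 nodes with single edges (A_2), so the type is A_2 (the algebra sl(3)).

A_2 (sl(3))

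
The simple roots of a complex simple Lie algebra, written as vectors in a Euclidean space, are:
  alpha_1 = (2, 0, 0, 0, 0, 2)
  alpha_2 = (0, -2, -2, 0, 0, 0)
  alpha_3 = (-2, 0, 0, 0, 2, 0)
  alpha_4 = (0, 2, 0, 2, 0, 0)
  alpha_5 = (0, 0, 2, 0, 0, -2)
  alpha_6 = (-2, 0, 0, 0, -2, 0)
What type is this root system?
D6

Compute the Cartan integers a_ij = 2(alpha_i, alpha_j)/(alpha_j, alpha_j); the resulting 6x6 Cartan matrix is
[[2, 0, -1, 0, -1, -1], [0, 2, 0, -1, -1, 0], [-1, 0, 2, 0, 0, 0], [0, -1, 0, 2, 0, 0], [-1, -1, 0, 0, 2, 0], [-1, 0, 0, 0, 0, 2]].
All simple roots have the same length, so the diagram is simply laced. The associated Dynkin diagram is a chain of 4 nodes with a fork of two nodes at one end (D_6), so the type is D_6 (the algebra so(12)).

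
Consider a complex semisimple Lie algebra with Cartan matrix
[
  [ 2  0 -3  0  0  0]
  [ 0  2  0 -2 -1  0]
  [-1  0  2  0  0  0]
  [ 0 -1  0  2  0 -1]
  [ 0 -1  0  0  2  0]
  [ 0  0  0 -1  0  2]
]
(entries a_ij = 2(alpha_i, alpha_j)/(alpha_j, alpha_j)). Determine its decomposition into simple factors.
F_4 + G_2

The diagram associated to this matrix has two connected components: the simple roots {alpha_2, alpha_4, alpha_5, alpha_6} form a chain of 4 nodes with a double edge between the middle two (F_4), and {alpha_1, alpha_3} form two nodes joined by a triple edge (G_2). A semisimple Lie algebra decomposes uniquely as the direct sum of simple ideals, one per connected component of its Dynkin diagram, so g ≅ F_4 ⊕ G_2 (dimension 52 + 14 = 66).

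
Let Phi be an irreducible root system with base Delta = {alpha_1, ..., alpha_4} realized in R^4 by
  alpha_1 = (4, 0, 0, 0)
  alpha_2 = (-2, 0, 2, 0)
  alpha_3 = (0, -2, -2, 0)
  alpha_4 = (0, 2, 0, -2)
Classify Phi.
C_4

Compute the Cartan integers a_ij = 2(alpha_i, alpha_j)/(alpha_j, alpha_j); the resulting 4x4 Cartan matrix is
[[2, -2, 0, 0], [-1, 2, -1, 0], [0, -1, 2, -1], [0, 0, -1, 2]].
The roots have two lengths (squared-length ratio 2:1); the short ones are alpha_{2,3,4}. The associated Dynkin diagram is a chain of 4 nodes with a double edge at one end; the terminal node there is the unique long simple root (C_4), so the type is C_4 (the algebra sp(8)).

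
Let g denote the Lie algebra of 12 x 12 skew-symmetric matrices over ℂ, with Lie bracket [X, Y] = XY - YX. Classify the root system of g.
type D_6

This is so(12) with 12 even, which has dimension 12(12-1)/2 = 66 and rank 12/2 = 6. In the classification of classical Lie algebras, the orthogonal algebra so(2n) in an even number of variables has type D_n; here n = 6, so the Dynkin diagram is a chain of 4 nodes with a fork of two nodes at one end (D_6). Hence the type is D_6.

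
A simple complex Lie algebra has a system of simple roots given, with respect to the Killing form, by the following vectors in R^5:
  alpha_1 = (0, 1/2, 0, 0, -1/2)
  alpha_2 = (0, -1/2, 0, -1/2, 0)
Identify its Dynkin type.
A_2

Compute the Cartan integers a_ij = 2(alpha_i, alpha_j)/(alpha_j, alpha_j); the resulting 2x2 Cartan matrix is
[[2, -1], [-1, 2]].
All simple roots have the same length, so the diagram is simply laced. The associated Dynkin diagram is a chain of 2 nodes with single edges (A_2), so the type is A_2 (the algebra sl(3)).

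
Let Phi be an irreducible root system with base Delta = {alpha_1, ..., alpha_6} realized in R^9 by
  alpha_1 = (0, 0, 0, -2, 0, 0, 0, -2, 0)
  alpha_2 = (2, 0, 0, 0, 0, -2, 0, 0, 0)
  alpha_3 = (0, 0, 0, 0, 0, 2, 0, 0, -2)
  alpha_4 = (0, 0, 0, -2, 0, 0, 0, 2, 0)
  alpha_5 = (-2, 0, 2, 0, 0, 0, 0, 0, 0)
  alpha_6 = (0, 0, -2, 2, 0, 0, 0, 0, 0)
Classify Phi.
Compute the Cartan integers a_ij = 2(alpha_i, alpha_j)/(alpha_j, alpha_j); the resulting 6x6 Cartan matrix is
[[2, 0, 0, 0, 0, -1], [0, 2, -1, 0, -1, 0], [0, -1, 2, 0, 0, 0], [0, 0, 0, 2, 0, -1], [0, -1, 0, 0, 2, -1], [-1, 0, 0, -1, -1, 2]].
All simple roots have the same length, so the diagram is simply laced. The associated Dynkin diagram is a chain of 4 nodes with a fork of two nodes at one end (D_6), so the type is D_6 (the algebra so(12)).

type D_6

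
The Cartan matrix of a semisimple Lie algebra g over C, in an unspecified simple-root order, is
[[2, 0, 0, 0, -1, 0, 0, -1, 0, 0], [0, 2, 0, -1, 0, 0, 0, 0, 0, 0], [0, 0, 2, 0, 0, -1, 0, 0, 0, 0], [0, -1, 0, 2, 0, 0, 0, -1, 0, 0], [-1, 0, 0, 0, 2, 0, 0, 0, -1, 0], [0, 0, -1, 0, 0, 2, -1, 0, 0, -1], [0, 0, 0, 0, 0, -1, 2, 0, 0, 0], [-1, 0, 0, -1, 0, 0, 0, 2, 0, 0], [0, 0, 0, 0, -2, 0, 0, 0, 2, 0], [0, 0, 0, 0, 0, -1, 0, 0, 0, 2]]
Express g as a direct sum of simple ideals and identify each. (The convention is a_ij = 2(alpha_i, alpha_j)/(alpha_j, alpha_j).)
The diagram associated to this matrix has two connected components: the simple roots {alpha_1, alpha_2, alpha_4, alpha_5, alpha_8, alpha_9} form a chain of 6 nodes with a double edge at one end; the terminal node there is the unique long simple root (C_6), and {alpha_3, alpha_6, alpha_7, alpha_10} form a chain of 2 nodes with a fork of two nodes at one end (D_4). A semisimple Lie algebra decomposes uniquely as the direct sum of simple ideals, one per connected component of its Dynkin diagram, so g ≅ C_6 ⊕ D_4 (dimension 78 + 28 = 106).

type C_6 ⊕ type D_4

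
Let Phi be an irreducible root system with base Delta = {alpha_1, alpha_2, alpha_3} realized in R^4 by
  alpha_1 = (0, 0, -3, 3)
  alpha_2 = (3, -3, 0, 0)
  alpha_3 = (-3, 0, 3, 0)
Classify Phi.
Compute the Cartan integers a_ij = 2(alpha_i, alpha_j)/(alpha_j, alpha_j); the resulting 3x3 Cartan matrix is
[[2, 0, -1], [0, 2, -1], [-1, -1, 2]].
All simple roots have the same length, so the diagram is simply laced. The associated Dynkin diagram is a chain of 3 nodes with single edges (A_3), so the type is A_3 (the algebra sl(4)).

A_3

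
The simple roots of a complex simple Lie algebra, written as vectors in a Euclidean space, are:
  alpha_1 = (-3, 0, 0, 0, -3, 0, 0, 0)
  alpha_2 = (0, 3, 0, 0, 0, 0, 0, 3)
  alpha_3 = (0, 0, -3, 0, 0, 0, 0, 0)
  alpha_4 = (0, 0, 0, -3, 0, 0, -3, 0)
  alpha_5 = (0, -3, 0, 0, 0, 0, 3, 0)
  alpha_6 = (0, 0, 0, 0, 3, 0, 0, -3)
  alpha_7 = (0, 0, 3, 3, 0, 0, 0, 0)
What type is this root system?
Compute the Cartan integers a_ij = 2(alpha_i, alpha_j)/(alpha_j, alpha_j); the resulting 7x7 Cartan matrix is
[[2, 0, 0, 0, 0, -1, 0], [0, 2, 0, 0, -1, -1, 0], [0, 0, 2, 0, 0, 0, -1], [0, 0, 0, 2, -1, 0, -1], [0, -1, 0, -1, 2, 0, 0], [-1, -1, 0, 0, 0, 2, 0], [0, 0, -2, -1, 0, 0, 2]].
The roots have two lengths (squared-length ratio 2:1); the short ones are alpha_{3}. The associated Dynkin diagram is a chain of 7 nodes with a double edge at one end; the terminal node there is the unique short simple root (B_7), so the type is B_7 (the algebra so(15)).

B_7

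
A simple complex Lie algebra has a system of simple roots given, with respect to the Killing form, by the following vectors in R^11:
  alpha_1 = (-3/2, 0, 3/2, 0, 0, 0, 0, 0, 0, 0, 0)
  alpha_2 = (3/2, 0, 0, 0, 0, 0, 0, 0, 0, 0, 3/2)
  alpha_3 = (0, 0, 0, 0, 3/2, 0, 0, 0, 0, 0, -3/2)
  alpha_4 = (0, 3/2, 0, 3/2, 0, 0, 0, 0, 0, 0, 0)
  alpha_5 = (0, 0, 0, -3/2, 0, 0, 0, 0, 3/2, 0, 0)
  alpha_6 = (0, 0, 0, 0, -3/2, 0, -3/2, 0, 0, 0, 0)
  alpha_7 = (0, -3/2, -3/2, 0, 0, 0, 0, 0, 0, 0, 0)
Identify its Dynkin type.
Compute the Cartan integers a_ij = 2(alpha_i, alpha_j)/(alpha_j, alpha_j); the resulting 7x7 Cartan matrix is
[[2, -1, 0, 0, 0, 0, -1], [-1, 2, -1, 0, 0, 0, 0], [0, -1, 2, 0, 0, -1, 0], [0, 0, 0, 2, -1, 0, -1], [0, 0, 0, -1, 2, 0, 0], [0, 0, -1, 0, 0, 2, 0], [-1, 0, 0, -1, 0, 0, 2]].
All simple roots have the same length, so the diagram is simply laced. The associated Dynkin diagram is a chain of 7 nodes with single edges (A_7), so the type is A_7 (the algebra sl(8)).

A_7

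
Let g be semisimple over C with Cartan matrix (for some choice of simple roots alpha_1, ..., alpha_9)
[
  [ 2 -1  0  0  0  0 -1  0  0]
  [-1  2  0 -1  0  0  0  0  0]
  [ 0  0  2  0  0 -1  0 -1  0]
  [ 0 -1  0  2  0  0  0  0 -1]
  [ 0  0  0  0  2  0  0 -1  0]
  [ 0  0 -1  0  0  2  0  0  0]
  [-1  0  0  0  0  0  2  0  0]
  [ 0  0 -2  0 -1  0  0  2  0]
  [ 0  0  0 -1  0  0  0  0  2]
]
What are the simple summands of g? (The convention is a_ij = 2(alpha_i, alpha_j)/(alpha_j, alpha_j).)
A_5 (sl(6)) ⊕ F_4

The diagram associated to this matrix has two connected components: the simple roots {alpha_1, alpha_2, alpha_4, alpha_7, alpha_9} form a chain of 5 nodes with single edges (A_5), and {alpha_3, alpha_5, alpha_6, alpha_8} form a chain of 4 nodes with a double edge between the middle two (F_4). A semisimple Lie algebra decomposes uniquely as the direct sum of simple ideals, one per connected component of its Dynkin diagram, so g ≅ A_5 ⊕ F_4 (dimension 35 + 52 = 87).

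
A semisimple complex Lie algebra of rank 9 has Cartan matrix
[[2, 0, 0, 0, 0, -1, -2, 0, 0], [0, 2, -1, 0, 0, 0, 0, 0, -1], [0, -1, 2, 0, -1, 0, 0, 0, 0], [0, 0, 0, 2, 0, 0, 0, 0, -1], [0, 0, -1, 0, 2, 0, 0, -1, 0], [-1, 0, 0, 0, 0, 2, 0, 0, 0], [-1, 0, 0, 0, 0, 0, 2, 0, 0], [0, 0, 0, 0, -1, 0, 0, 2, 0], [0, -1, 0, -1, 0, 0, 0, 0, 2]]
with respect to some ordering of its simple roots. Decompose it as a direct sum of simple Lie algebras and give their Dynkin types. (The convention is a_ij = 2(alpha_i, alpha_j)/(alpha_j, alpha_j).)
The diagram associated to this matrix has two connected components: the simple roots {alpha_2, alpha_3, alpha_4, alpha_5, alpha_8, alpha_9} form a chain of 6 nodes with single edges (A_6), and {alpha_1, alpha_6, alpha_7} form a chain of 3 nodes with a double edge at one end; the terminal node there is the unique short simple root (B_3). A semisimple Lie algebra decomposes uniquely as the direct sum of simple ideals, one per connected component of its Dynkin diagram, so g ≅ A_6 ⊕ B_3 (dimension 48 + 21 = 69).

A6 ⊕ B3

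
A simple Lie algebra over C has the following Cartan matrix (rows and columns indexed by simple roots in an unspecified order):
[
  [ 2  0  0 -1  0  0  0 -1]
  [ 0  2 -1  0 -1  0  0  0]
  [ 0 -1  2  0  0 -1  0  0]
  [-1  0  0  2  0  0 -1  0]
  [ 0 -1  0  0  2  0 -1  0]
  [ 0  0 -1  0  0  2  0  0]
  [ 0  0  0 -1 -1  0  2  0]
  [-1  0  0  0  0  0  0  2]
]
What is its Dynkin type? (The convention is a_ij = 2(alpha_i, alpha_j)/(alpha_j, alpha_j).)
The matrix has rank 8 with 2's on the diagonal. Reading the off-diagonal entries as Dynkin edges (a single edge where a_ij = a_ji = -1; a double or triple edge where a_ij * a_ji = 2 or 3), the diagram is a chain of 8 nodes with single edges (A_8). One simple-root ordering that puts it in standard form is (alpha_6, alpha_3, alpha_2, alpha_5, alpha_7, alpha_4, alpha_1, alpha_8). So the algebra is type A_8, i.e. sl(9).

type A_8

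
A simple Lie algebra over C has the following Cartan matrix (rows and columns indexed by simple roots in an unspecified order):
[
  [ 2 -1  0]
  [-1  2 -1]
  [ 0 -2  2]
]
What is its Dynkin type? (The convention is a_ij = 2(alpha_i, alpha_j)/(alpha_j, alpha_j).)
The matrix has rank 3 with 2's on the diagonal. Reading the off-diagonal entries as Dynkin edges (a single edge where a_ij = a_ji = -1; a double or triple edge where a_ij * a_ji = 2 or 3), the diagram is a chain of 3 nodes with a double edge at one end; the terminal node there is the unique long simple root (C_3). One simple-root ordering that puts it in standard form is (alpha_1, alpha_2, alpha_3). So the algebra is type C_3, i.e. sp(6).

type C_3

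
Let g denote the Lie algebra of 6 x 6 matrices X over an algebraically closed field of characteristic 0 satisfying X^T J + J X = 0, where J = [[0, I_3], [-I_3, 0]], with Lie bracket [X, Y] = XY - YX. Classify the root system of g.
This is sp(6), which has dimension 6(6+1)/2 = 21 and rank 6/2 = 3. In the classification of classical Lie algebras, the symplectic algebra sp(2n) has type C_n; here n = 3, so the Dynkin diagram is a chain of 3 nodes with a double edge at one end; the terminal node there is the unique long simple root (C_3). Hence the type is C_3.

C3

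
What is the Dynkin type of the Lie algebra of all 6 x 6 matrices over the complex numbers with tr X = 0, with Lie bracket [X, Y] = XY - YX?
This is sl(6), which has dimension 6^2 - 1 = 35 and rank 6 - 1 = 5 (a Cartan subalgebra is the diagonal traceless matrices). In the classification of classical Lie algebras, the special linear algebra sl(n+1) has type A_n; here n = 5, so the Dynkin diagram is a chain of 5 nodes with single edges (A_5). Hence the type is A_5.

A_5 (sl(6))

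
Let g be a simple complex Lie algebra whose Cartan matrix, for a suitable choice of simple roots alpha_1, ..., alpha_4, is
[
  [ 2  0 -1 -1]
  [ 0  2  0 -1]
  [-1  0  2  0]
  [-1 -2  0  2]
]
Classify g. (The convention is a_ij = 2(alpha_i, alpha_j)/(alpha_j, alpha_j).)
The matrix has rank 4 with 2's on the diagonal. Reading the off-diagonal entries as Dynkin edges (a single edge where a_ij = a_ji = -1; a double or triple edge where a_ij * a_ji = 2 or 3), the diagram is a chain of 4 nodes with a double edge at one end; the terminal node there is the unique short simple root (B_4). One simple-root ordering that puts it in standard form is (alpha_3, alpha_1, alpha_4, alpha_2). So the algebra is type B_4, i.e. so(9).

type B_4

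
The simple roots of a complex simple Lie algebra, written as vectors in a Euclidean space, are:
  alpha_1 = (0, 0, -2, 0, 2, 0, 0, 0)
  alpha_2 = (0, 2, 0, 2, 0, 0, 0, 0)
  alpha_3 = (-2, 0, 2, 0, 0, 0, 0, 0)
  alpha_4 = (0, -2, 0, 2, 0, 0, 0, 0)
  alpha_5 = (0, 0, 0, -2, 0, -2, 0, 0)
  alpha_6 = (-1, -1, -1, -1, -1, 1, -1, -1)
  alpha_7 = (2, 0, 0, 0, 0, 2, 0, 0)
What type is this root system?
Compute the Cartan integers a_ij = 2(alpha_i, alpha_j)/(alpha_j, alpha_j); the resulting 7x7 Cartan matrix is
[[2, 0, -1, 0, 0, 0, 0], [0, 2, 0, 0, -1, -1, 0], [-1, 0, 2, 0, 0, 0, -1], [0, 0, 0, 2, -1, 0, 0], [0, -1, 0, -1, 2, 0, -1], [0, -1, 0, 0, 0, 2, 0], [0, 0, -1, 0, -1, 0, 2]].
All simple roots have the same length, so the diagram is simply laced. The associated Dynkin diagram is a chain of 6 nodes with one extra node attached to the third node from one end (E_7), so the type is E_7.

E_7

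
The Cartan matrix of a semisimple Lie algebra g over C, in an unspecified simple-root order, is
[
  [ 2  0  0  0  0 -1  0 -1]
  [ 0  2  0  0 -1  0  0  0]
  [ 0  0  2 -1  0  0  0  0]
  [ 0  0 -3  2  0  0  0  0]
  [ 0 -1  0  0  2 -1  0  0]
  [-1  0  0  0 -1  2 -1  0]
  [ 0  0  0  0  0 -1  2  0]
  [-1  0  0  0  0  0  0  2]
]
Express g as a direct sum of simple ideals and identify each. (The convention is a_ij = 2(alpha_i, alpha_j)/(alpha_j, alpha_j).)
type E_6 + type G_2

The diagram associated to this matrix has two connected components: the simple roots {alpha_1, alpha_2, alpha_5, alpha_6, alpha_7, alpha_8} form a chain of 5 nodes with one extra node attached to the third node from one end (E_6), and {alpha_3, alpha_4} form two nodes joined by a triple edge (G_2). A semisimple Lie algebra decomposes uniquely as the direct sum of simple ideals, one per connected component of its Dynkin diagram, so g ≅ E_6 ⊕ G_2 (dimension 78 + 14 = 92).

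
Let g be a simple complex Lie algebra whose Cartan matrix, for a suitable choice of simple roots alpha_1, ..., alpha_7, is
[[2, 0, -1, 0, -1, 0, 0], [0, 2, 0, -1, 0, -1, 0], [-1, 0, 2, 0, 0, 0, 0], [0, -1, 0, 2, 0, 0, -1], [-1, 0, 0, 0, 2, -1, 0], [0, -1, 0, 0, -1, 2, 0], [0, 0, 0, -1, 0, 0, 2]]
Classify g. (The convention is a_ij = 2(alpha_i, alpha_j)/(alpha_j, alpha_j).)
The matrix has rank 7 with 2's on the diagonal. Reading the off-diagonal entries as Dynkin edges (a single edge where a_ij = a_ji = -1; a double or triple edge where a_ij * a_ji = 2 or 3), the diagram is a chain of 7 nodes with single edges (A_7). One simple-root ordering that puts it in standard form is (alpha_3, alpha_1, alpha_5, alpha_6, alpha_2, alpha_4, alpha_7). So the algebra is type A_7, i.e. sl(8).

A_7 (sl(8))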